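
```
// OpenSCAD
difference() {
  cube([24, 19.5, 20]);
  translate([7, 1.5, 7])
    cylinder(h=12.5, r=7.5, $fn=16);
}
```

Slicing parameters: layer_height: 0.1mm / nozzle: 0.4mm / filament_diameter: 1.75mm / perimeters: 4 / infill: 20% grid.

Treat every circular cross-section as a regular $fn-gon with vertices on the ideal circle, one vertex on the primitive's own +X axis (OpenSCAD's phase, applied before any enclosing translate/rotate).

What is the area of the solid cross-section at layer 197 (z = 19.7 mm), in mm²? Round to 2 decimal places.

468.00 mm²

At z = 19.7 mm: the cube (footprint 24×19.5) is included at this height (area 468.00 mm²); the cylinder at (7, 1.5) is not intersected at this z (z outside [7, 19.5]); Taking the first minus the rest: none of the subtracted shapes is present at this height, so the 24×19.5 cube is unchanged — area = 468.00 mm². Overall, the cross-section is a single solid region. Net area = 468.00 mm².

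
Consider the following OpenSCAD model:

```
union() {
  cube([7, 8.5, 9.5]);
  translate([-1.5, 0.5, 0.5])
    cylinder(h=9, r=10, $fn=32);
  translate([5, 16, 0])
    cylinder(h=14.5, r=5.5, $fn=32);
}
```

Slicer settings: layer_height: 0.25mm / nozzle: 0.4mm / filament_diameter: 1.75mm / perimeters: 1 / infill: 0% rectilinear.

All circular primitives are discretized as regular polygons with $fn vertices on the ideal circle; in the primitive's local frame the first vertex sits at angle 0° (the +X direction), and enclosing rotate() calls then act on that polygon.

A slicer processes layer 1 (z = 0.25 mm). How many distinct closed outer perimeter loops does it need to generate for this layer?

At z = 0.25 mm: the cube is present — its section is the full 7×8.5 rectangle; the cylinder at (-1.5, 0.5) does not reach this height (z outside [0.5, 9.5]); the r=5.5 cylinder at (5, 16) contributes a regular 32-gon of circumradius 5.5; Merging all regions: the 2 present regions are separate (no shared area or edge), so areas and boundary lengths simply add and each stays a separate island — 2 connected regions. The result has 2 disconnected regions.

2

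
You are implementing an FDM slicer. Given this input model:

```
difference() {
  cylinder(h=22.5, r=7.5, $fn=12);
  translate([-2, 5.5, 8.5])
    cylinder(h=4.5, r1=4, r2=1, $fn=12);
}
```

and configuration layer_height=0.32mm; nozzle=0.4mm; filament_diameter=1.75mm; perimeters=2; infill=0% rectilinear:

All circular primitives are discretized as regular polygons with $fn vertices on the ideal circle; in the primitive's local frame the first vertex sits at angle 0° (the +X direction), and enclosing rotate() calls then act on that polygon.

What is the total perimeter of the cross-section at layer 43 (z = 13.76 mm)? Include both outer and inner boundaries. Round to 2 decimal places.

46.59 mm

At z = 13.76 mm: the cylinder: section is a regular 12-gon, circumradius r=7.5 (perimeter = 2·12·7.500·sin(180°/12) = 46.59 mm); the cone at (-2, 5.5) is not intersected at this z (z outside [8.5, 13]); Taking the first minus the rest: none of the subtracted shapes is present at this height, so the r=7.5 cylinder is unchanged — boundary = 46.59 mm. Overall, the cross-section is a single solid region. Total boundary length (outer) = 46.59 mm.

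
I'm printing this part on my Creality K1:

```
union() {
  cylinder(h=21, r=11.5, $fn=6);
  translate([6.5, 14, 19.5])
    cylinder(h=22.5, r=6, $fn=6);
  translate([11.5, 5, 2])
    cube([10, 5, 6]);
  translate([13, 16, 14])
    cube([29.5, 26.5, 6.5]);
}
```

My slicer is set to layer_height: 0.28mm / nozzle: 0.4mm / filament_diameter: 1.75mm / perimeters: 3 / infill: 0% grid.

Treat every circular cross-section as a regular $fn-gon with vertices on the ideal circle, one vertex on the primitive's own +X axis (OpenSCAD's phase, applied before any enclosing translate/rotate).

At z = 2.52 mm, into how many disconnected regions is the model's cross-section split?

At z = 2.52 mm: the r=11.5 cylinder contributes a regular 6-gon of circumradius 11.5; the cylinder at (6.5, 14) does not reach this height (z outside [19.5, 42]); the 10×5 cube at (11.5, 5) contributes its full rectangle; the cube at (13, 16) is not intersected at this z (z outside [14, 20.5]); Merging all regions: the 2 present regions are separate (no shared area or edge), so areas and boundary lengths simply add and each stays a separate island — 2 connected regions. The result has 2 disconnected regions.

2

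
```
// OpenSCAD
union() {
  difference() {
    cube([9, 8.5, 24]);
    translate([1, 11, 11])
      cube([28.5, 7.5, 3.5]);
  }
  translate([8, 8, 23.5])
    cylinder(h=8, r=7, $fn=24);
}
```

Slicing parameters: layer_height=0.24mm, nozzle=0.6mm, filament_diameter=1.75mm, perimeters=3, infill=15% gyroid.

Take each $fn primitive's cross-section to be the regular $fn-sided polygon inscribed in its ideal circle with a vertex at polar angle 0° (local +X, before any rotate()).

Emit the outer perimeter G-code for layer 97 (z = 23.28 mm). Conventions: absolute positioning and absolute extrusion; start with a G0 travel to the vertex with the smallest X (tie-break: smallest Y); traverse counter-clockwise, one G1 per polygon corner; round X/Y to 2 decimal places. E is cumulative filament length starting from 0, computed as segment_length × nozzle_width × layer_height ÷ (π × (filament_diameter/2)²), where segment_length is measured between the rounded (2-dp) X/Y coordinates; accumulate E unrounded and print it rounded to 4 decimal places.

G0 X0.00 Y0.00 Z23.28
G1 X9.00 Y0.00 E0.5388
G1 X9.00 Y8.50 E1.0477
G1 X0.00 Y8.50 E1.5865
G1 X0.00 Y0.00 E2.0954

At z = 23.28 mm: the cube (footprint 9×8.5) is included at this height; the cube at (1, 11) is absent (z outside [11, 14.5]); Taking the first minus the rest: none of the subtracted shapes is present at this height, so the 9×8.5 cube is unchanged — 1 connected region; the cylinder at (8, 8) is not intersected at this z (z outside [23.5, 31.5]); Merging all regions: only that combined region is present, so the union is just that shape — 1 connected region. The outline is a single polygon with 4 vertices. Extrusion per mm of travel: 0.6 × 0.24 / (π × 0.875²) = 0.059868. Accumulating E over each segment gives final E = 2.0954.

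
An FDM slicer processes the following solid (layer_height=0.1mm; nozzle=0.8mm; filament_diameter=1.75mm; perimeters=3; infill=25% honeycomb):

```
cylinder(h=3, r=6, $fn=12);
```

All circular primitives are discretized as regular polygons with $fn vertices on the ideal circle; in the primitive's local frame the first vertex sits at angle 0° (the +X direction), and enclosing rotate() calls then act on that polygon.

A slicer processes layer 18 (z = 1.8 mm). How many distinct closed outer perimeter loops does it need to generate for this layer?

1

At z = 1.8 mm: the cylinder: section is a regular 12-gon, circumradius r=6. The result has 1 disconnected region.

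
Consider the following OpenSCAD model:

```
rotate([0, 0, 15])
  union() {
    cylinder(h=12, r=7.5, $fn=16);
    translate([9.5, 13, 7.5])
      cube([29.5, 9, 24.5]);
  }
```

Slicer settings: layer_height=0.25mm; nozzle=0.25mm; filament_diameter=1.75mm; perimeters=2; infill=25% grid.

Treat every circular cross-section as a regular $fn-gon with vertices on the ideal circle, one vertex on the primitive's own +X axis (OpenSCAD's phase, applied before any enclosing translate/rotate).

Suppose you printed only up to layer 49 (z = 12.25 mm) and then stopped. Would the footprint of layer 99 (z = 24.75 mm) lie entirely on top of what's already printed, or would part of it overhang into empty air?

entirely on top

Compare the two slices. At z = 12.25: the cylinder is not intersected at this z (z outside [0, 12]); the cube at (9.5, 13) is present — its section is the full 29.5×9 rectangle (area 265.50 mm²); Taking the union: only the 29.5×9 cube at (9.5, 13) is present, so the union is just that shape — area = 265.50 mm²; (rotated 15° about Z; rotation is an isometry so areas/perimeters/island counts are preserved). At z = 24.75: the cylinder is not intersected at this z (z outside [0, 12]); the 29.5×9 cube at (9.5, 13) contributes its full rectangle (area 265.50 mm²); Merging all regions: only the 29.5×9 cube at (9.5, 13) is present, so the union is just that shape — area = 265.50 mm²; (whole slice rotated 15° about Z — lengths, areas and connectivity unchanged). Checking containment: the cross-section at z = 24.75 is a subset of the cross-section at z = 12.25.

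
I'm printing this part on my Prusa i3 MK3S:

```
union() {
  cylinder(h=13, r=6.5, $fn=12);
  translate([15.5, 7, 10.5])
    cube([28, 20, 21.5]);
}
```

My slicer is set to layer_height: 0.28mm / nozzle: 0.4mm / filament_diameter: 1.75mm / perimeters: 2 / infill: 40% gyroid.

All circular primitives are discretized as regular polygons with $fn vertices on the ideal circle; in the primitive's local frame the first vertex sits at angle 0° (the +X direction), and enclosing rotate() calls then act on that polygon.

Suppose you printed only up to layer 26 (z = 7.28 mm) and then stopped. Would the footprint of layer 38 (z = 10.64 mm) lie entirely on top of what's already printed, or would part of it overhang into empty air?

part overhangs

Compare the two slices. At z = 7.28: the r=6.5 cylinder contributes a regular 12-gon of circumradius 6.5 (area = (12/2)·6.500²·sin(360°/12) = 126.75 mm²); the cube at (15.5, 7) is not intersected at this z (z outside [10.5, 32]); Combining (union): only the r=6.5 cylinder is present, so the union is just that shape — area = 126.75 mm². At z = 10.64: the r=6.5 cylinder gives a regular 12-gon of circumradius 6.5 (constant along its height) (area = (12/2)·6.500²·sin(360°/12) = 126.75 mm²); the 28×20 cube at (15.5, 7) contributes its full rectangle (area 560.00 mm²); Combining (union): the 2 present regions are separate (no shared area or edge), so areas and boundary lengths simply add and each stays a separate island — area = 686.75 mm². Checking containment: at z = 10.64 the cross-section extends beyond the z = 7.28 cross-section by about 560.00 mm².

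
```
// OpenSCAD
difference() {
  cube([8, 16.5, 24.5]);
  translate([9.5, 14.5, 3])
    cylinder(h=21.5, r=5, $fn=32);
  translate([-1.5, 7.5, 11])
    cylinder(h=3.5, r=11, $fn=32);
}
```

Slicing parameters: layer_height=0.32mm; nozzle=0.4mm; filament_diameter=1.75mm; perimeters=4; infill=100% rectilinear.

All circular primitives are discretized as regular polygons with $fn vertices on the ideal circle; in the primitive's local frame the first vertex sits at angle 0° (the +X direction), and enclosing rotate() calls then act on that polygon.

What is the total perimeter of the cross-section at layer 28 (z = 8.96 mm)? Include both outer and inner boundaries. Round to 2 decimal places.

47.55 mm

At z = 8.96 mm: the cube (footprint 8×16.5) is included at this height (perimeter 49.00 mm); the cylinder at (9.5, 14.5): section is a regular 32-gon, circumradius r=5 (perimeter = 2·32·5.000·sin(180°/32) = 31.37 mm); the cylinder at (-1.5, 7.5) is not intersected at this z (z outside [11, 14.5]); Subtracting the remaining from the first: starting from the 8×16.5 cube, the r=5 cylinder at (9.5, 14.5) partially overlaps it — only the 18.84 mm² overlap (of its 78.04 mm²) is removed, clipping the outline — boundary = 47.55 mm. Overall, the cross-section is a single solid region. Total boundary length (outer) = 47.55 mm.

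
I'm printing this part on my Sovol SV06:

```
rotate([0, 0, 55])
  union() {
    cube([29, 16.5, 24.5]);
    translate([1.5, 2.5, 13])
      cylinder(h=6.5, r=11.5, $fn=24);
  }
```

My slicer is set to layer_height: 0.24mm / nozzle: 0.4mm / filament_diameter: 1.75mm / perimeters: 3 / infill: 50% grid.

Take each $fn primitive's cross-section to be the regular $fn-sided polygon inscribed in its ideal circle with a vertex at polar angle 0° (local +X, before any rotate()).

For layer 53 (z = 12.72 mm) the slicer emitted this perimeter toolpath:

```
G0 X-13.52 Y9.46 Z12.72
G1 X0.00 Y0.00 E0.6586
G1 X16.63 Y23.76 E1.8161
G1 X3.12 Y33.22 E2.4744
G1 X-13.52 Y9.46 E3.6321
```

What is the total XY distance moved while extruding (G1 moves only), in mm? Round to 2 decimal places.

91.00 mm

Sum the Euclidean lengths of each G1 segment: total = 91.00 mm.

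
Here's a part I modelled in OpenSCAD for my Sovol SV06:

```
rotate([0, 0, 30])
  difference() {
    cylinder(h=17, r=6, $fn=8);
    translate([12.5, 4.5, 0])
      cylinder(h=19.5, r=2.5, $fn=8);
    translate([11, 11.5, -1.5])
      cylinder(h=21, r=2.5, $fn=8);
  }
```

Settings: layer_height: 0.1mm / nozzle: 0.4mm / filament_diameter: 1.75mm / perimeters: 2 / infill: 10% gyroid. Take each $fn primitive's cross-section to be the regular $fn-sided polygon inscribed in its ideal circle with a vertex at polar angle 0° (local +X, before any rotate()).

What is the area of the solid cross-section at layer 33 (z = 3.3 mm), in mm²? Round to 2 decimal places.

101.82 mm²

At z = 3.3 mm: the r=6 cylinder contributes a regular 8-gon of circumradius 6 (area = (8/2)·6.000²·sin(360°/8) = 101.82 mm²); the r=2.5 cylinder at (12.5, 4.5) contributes a regular 8-gon of circumradius 2.5 (area = (8/2)·2.500²·sin(360°/8) = 17.68 mm²); the r=2.5 cylinder at (11, 11.5) contributes a regular 8-gon of circumradius 2.5 (area = (8/2)·2.500²·sin(360°/8) = 17.68 mm²); After the difference (first − rest): starting from the r=6 cylinder (101.82 mm²), the r=2.5 cylinder at (12.5, 4.5) misses the remaining region (no effect); the r=2.5 cylinder at (11, 11.5) misses the remaining region (no effect) — area = 101.82 mm²; (whole slice rotated 30° about Z — lengths, areas and connectivity unchanged). Overall, the cross-section is a single solid region. Net area = 101.82 mm².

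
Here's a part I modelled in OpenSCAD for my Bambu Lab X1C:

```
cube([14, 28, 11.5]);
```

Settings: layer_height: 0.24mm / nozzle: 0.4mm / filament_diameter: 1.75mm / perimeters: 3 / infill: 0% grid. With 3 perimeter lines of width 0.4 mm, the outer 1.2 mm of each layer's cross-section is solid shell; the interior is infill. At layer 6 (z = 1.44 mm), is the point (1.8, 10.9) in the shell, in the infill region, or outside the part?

At z = 1.44 mm: the 14×28 cube contributes its full rectangle. Overall, the cross-section is a single solid region. The nearest boundary edge runs (0.00, 28.00)→(0.00, 0.00); distance from the point to it = 1.80 mm. The point is inside the cross-section and 1.80 mm from the nearest boundary — more than the 1.2 mm shell width (3 × 0.4), so it's in the infill interior.

infill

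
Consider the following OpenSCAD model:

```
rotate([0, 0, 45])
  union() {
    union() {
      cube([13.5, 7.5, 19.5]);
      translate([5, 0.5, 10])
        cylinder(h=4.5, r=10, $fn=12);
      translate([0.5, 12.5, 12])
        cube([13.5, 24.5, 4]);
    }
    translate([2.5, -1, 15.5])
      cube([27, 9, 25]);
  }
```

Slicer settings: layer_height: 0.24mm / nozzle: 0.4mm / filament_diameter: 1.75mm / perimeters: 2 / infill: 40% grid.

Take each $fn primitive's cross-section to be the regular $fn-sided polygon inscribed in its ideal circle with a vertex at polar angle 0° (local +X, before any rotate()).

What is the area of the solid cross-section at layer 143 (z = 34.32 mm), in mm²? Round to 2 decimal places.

243.00 mm²

At z = 34.32 mm: the cube does not reach this height (z outside [0, 19.5]); the cylinder at (5, 0.5) is not intersected at this z (z outside [10, 14.5]); the cube at (0.5, 12.5) is absent (z outside [12, 16]); Merging all regions: nothing is present at this height; the 27×9 cube at (2.5, -1) contributes its full rectangle (area 243.00 mm²); Merging all regions: only the 27×9 cube at (2.5, -1) is present, so the union is just that shape — area = 243.00 mm²; (whole slice rotated 45° about Z — lengths, areas and connectivity unchanged). Overall, the cross-section is a single solid region. Net area = 243.00 mm².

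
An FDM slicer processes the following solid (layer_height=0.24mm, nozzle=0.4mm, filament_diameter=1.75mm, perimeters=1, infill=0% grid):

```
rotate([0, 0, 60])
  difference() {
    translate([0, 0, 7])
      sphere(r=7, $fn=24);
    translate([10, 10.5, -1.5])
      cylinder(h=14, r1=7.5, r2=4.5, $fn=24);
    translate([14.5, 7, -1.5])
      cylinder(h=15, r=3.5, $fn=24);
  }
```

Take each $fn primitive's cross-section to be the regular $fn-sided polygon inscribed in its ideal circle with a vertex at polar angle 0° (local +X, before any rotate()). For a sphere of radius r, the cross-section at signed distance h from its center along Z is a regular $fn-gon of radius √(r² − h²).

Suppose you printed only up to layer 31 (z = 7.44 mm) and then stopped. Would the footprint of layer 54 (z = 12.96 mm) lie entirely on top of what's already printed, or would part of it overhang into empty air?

entirely on top

Compare the two slices. At z = 7.44: the r=7 sphere contributes a regular 24-gon of circumradius √(7²−0.44²) = 6.986 (area = (24/2)·6.986²·sin(360°/24) = 151.58 mm²); the cone at (10, 10.5): at t=0.639 of its height the radius interpolates to r₁+(r₂−r₁)t = 5.584, giving a regular 24-gon of that circumradius (area = (24/2)·5.584²·sin(360°/24) = 96.85 mm²); the r=3.5 cylinder at (14.5, 7) contributes a regular 24-gon of circumradius 3.5 (area = (24/2)·3.500²·sin(360°/24) = 38.05 mm²); Taking the first minus the rest: starting from the r=7 sphere (151.58 mm²), the cone at (10, 10.5) misses the remaining region (no effect); the r=3.5 cylinder at (14.5, 7) misses the remaining region (no effect) — area = 151.58 mm²; (rotated 60° about Z; rotation is an isometry so areas/perimeters/island counts are preserved). At z = 12.96: the r=7 sphere contributes a regular 24-gon of circumradius √(7²−5.96²) = 3.671 (area = (24/2)·3.671²·sin(360°/24) = 41.86 mm²); the cone at (10, 10.5) is not intersected at this z (z outside [-1.5, 12.5]); the cylinder at (14.5, 7): section is a regular 24-gon, circumradius r=3.5 (area = (24/2)·3.500²·sin(360°/24) = 38.05 mm²); Taking the first minus the rest: starting from the r=7 sphere (41.86 mm²), the r=3.5 cylinder at (14.5, 7) misses the remaining region (no effect) — area = 41.86 mm²; (whole slice rotated 60° about Z — lengths, areas and connectivity unchanged). Checking containment: the cross-section at z = 12.96 is a subset of the cross-section at z = 7.44.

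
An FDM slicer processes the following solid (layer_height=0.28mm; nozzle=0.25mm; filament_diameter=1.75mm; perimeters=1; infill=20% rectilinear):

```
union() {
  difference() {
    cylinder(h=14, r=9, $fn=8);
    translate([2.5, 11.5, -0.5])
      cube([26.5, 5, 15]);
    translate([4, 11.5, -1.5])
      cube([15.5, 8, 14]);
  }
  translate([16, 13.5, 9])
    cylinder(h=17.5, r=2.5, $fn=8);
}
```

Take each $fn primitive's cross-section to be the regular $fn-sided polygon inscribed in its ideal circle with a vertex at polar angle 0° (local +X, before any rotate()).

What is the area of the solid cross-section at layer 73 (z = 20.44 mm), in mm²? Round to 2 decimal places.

17.68 mm²

At z = 20.44 mm: the cylinder is absent (z outside [0, 14]); the cube at (2.5, 11.5) is absent (z outside [-0.5, 14.5]); the cube at (4, 11.5) does not reach this height (z outside [-1.5, 12.5]); After the difference (first − rest): the first operand is absent here, so nothing remains; the r=2.5 cylinder at (16, 13.5) contributes a regular 8-gon of circumradius 2.5 (area = (8/2)·2.500²·sin(360°/8) = 17.68 mm²); Merging all regions: only the r=2.5 cylinder at (16, 13.5) is present, so the union is just that shape — area = 17.68 mm². Overall, the cross-section is a single solid region. Net area = 17.68 mm².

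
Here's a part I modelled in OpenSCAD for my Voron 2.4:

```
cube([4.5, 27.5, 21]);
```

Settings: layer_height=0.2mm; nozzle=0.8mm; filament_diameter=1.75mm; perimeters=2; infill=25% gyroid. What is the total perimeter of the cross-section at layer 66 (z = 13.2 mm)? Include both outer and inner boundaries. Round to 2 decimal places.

64.00 mm

At z = 13.2 mm: the cube is present — its section is the full 4.5×27.5 rectangle (perimeter 64.00 mm). Overall, the cross-section is a single solid region. Total boundary length (outer) = 64.00 mm.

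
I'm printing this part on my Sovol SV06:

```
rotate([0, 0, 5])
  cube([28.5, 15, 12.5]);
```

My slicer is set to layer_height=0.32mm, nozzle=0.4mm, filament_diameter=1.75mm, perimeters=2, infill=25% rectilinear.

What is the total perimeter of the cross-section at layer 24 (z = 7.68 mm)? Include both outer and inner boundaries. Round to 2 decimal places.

87.00 mm

At z = 7.68 mm: the 28.5×15 cube contributes its full rectangle (perimeter 87.00 mm); (rotated 5° about Z; rotation is an isometry so areas/perimeters/island counts are preserved). Overall, the cross-section is a single solid region. Total boundary length (outer) = 87.00 mm.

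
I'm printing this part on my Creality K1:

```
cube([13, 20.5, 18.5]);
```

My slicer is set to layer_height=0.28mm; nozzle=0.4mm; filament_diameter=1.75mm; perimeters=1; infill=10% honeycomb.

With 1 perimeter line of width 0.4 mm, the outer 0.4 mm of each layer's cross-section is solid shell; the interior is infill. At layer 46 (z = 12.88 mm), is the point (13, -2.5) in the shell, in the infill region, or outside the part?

At z = 12.88 mm: the 13×20.5 cube contributes its full rectangle. Overall, the cross-section is a single solid region. The nearest boundary edge runs (0.00, 0.00)→(13.00, 0.00); distance from the point to it = 2.50 mm. The point is not inside any of the regions above, so it lies outside the cross-section (2.50 mm from the nearest boundary).

outside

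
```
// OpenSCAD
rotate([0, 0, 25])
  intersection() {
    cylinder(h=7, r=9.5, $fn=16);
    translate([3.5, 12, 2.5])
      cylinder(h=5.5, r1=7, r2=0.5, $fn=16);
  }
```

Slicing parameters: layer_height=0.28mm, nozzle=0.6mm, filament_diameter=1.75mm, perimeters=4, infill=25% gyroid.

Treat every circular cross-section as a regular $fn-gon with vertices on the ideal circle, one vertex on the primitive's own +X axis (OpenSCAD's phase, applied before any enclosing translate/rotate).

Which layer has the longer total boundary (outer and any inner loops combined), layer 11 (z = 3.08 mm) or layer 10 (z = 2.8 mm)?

Layer 11 (z = 3.08): the r=9.5 cylinder contributes a regular 16-gon of circumradius 9.5 (perimeter = 2·16·9.500·sin(180°/16) = 59.31 mm); the cone at (3.5, 12): at t=0.105 of its height the radius interpolates to r₁+(r₂−r₁)t = 6.315, giving a regular 16-gon of that circumradius (perimeter = 2·16·6.315·sin(180°/16) = 39.42 mm); Keeping only the common overlap: the cone at (3.5, 12) partially overlaps the r=9.5 cylinder; clipping to the common part keeps 19.28 mm² — boundary = 19.72 mm; (whole slice rotated 25° about Z — lengths, areas and connectivity unchanged). So its perimeter = 19.72 mm. Layer 10 (z = 2.8): the cylinder: section is a regular 16-gon, circumradius r=9.5 (perimeter = 2·16·9.500·sin(180°/16) = 59.31 mm); the cone at (3.5, 12): at t=0.055 of its height the radius interpolates to r₁+(r₂−r₁)t = 6.645, giving a regular 16-gon of that circumradius (perimeter = 2·16·6.645·sin(180°/16) = 41.49 mm); Taking the intersection: the cone at (3.5, 12) partially overlaps the r=9.5 cylinder; clipping to the common part keeps 22.71 mm² — boundary = 21.05 mm; (rotated 25° about Z; rotation is an isometry so areas/perimeters/island counts are preserved). So its perimeter = 21.05 mm. Layer 10 is larger (21.05 vs 19.72 mm).

layer 10 (z = 2.8 mm)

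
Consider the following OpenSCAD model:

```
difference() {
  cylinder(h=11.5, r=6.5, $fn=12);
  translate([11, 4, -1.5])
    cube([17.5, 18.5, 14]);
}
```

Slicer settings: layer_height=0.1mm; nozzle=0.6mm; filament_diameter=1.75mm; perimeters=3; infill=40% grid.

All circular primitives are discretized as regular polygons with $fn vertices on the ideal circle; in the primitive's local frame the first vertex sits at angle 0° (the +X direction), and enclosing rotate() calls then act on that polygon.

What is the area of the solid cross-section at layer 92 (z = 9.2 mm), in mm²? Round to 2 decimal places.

At z = 9.2 mm: the r=6.5 cylinder contributes a regular 12-gon of circumradius 6.5 (area = (12/2)·6.500²·sin(360°/12) = 126.75 mm²); the cube at (11, 4) (footprint 17.5×18.5) is included at this height (area 323.75 mm²); Subtracting the remaining from the first: starting from the r=6.5 cylinder (126.75 mm²), the 17.5×18.5 cube at (11, 4) misses the remaining region (no effect) — area = 126.75 mm². Overall, the cross-section is a single solid region. Net area = 126.75 mm².

126.75 mm²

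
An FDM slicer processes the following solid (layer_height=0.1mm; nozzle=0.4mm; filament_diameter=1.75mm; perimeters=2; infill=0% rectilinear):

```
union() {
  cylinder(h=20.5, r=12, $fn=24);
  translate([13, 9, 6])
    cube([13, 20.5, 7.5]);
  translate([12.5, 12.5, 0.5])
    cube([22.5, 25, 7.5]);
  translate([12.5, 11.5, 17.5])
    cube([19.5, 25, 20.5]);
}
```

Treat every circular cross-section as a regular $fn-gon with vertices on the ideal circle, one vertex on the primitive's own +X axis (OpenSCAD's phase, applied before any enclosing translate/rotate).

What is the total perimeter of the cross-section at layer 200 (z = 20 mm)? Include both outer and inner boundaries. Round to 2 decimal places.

At z = 20 mm: the r=12 cylinder gives a regular 24-gon of circumradius 12 (constant along its height) (perimeter = 2·24·12.000·sin(180°/24) = 75.18 mm); the cube at (13, 9) does not reach this height (z outside [6, 13.5]); the cube at (12.5, 12.5) is not intersected at this z (z outside [0.5, 8]); the cube at (12.5, 11.5) is present — its section is the full 19.5×25 rectangle (perimeter 89.00 mm); Merging all regions: the 2 present regions are separate (no shared area or edge), so areas and boundary lengths simply add and each stays a separate island — boundary = 164.18 mm. Overall, the cross-section has 2 separate islands. Total boundary length (outer) = 164.18 mm.

164.18 mm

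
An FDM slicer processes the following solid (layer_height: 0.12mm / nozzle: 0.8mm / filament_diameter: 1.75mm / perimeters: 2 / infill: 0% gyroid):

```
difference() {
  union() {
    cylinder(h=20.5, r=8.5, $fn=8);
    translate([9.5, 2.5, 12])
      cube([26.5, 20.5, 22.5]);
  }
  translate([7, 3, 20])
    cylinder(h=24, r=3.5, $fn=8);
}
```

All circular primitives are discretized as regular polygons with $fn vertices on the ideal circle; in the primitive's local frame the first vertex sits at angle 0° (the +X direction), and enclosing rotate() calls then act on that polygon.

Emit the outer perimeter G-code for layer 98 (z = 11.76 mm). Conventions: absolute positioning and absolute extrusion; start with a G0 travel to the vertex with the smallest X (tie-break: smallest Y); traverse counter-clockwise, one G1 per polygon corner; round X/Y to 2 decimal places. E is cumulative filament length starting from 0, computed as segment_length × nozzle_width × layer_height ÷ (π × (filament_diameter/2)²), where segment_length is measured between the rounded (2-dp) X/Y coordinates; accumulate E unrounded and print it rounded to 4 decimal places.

G0 X-8.50 Y0.00 Z11.76
G1 X-6.01 Y-6.01 E0.2596
G1 X0.00 Y-8.50 E0.5193
G1 X6.01 Y-6.01 E0.7789
G1 X8.50 Y0.00 E1.0386
G1 X6.01 Y6.01 E1.2982
G1 X0.00 Y8.50 E1.5579
G1 X-6.01 Y6.01 E1.8175
G1 X-8.50 Y0.00 E2.0772

At z = 11.76 mm: the r=8.5 cylinder contributes a regular 8-gon of circumradius 8.5; the cube at (9.5, 2.5) is absent (z outside [12, 34.5]); Merging all regions: only the r=8.5 cylinder is present, so the union is just that shape — 1 connected region; the cylinder at (7, 3) is not intersected at this z (z outside [20, 44]); Taking the first minus the rest: none of the subtracted shapes is present at this height, so that combined region is unchanged — 1 connected region. The outline is a single polygon with 8 vertices. Extrusion per mm of travel: 0.8 × 0.12 / (π × 0.875²) = 0.039912. Accumulating E over each segment gives final E = 2.0772.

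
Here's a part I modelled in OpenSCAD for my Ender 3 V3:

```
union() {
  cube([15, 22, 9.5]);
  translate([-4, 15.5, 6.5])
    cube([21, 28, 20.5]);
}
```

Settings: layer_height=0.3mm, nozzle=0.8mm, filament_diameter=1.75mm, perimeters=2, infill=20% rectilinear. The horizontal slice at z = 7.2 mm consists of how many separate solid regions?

1

At z = 7.2 mm: the cube (footprint 15×22) is included at this height; the 21×28 cube at (-4, 15.5) contributes its full rectangle; Taking the union: the regions partially overlap (shared area 97.50 mm²), so overlapping operands fuse into one piece — 1 connected region. The result has 1 disconnected region.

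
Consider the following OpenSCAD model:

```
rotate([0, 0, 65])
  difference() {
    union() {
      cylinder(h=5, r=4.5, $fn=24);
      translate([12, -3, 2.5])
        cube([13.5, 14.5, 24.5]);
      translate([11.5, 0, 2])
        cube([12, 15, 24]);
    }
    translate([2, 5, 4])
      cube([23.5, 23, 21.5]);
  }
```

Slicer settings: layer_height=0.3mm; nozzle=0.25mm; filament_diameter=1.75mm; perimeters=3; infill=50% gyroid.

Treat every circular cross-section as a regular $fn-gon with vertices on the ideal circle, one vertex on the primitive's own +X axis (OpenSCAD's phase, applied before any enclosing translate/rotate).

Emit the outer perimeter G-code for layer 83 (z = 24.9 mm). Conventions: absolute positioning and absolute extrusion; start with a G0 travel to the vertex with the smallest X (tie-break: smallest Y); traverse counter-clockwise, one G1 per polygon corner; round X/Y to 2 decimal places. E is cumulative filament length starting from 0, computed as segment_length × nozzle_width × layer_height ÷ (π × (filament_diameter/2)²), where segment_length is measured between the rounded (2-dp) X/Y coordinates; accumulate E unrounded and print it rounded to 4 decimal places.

G0 X0.33 Y12.54 Z24.90
G1 X4.86 Y10.42 E0.1560
G1 X5.07 Y10.88 E0.1717
G1 X7.79 Y9.61 E0.2653
G1 X13.50 Y21.84 E0.6862
G1 X6.25 Y25.22 E0.9356
G1 X0.33 Y12.54 E1.3720

At z = 24.9 mm: the cylinder does not reach this height (z outside [0, 5]); the cube at (12, -3) (footprint 13.5×14.5) is included at this height; the 12×15 cube at (11.5, 0) contributes its full rectangle; Combining (union): the regions partially overlap (shared area 132.25 mm²), so overlapping operands fuse into one piece — 1 connected region; the cube at (2, 5) is present — its section is the full 23.5×23 rectangle; Taking the first minus the rest: starting from the result so far, the 23.5×23 cube at (2, 5) partially overlaps it — only the 133.00 mm² overlap (of its 540.50 mm²) is removed, clipping the outline — 1 connected region; (rotated 65° about Z; rotation is an isometry so areas/perimeters/island counts are preserved). The outline is a single polygon with 6 vertices. Extrusion per mm of travel: 0.25 × 0.3 / (π × 0.875²) = 0.031181. Accumulating E over each segment gives final E = 1.3720.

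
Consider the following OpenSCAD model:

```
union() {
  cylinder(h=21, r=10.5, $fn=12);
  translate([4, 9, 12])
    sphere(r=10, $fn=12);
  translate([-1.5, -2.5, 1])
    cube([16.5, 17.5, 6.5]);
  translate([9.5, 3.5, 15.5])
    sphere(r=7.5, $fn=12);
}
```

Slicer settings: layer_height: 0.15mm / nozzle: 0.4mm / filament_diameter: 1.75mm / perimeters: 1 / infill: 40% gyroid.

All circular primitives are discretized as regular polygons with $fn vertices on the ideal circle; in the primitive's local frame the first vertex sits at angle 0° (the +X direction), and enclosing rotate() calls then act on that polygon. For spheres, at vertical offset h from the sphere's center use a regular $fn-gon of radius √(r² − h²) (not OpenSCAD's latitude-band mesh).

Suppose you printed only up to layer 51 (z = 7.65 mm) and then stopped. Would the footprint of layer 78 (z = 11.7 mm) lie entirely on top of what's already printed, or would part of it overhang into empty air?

Compare the two slices. At z = 7.65: the r=10.5 cylinder contributes a regular 12-gon of circumradius 10.5 (area = (12/2)·10.500²·sin(360°/12) = 330.75 mm²); the sphere at (4, 9): section is a regular 12-gon, circumradius = √(r²−h²) = √(10²−4.35²) = 9.004 (area = (12/2)·9.004²·sin(360°/12) = 243.23 mm²); the cube at (-1.5, -2.5) is not intersected at this z (z outside [1, 7.5]); the sphere at (9.5, 3.5) is not intersected at this z (|z−center|=7.850 > r=7.5); Taking the union: the regions partially overlap — summed areas 573.98 mm² minus the doubly-counted overlap 105.63 mm² gives 468.35 mm² — area = 468.35 mm². At z = 11.7: the r=10.5 cylinder contributes a regular 12-gon of circumradius 10.5 (area = (12/2)·10.500²·sin(360°/12) = 330.75 mm²); the r=10 sphere at (4, 9) contributes a regular 12-gon of circumradius √(10²−0.3²) = 9.995 (area = (12/2)·9.995²·sin(360°/12) = 299.73 mm²); the cube at (-1.5, -2.5) does not reach this height (z outside [1, 7.5]); the r=7.5 sphere at (9.5, 3.5) slices to a regular 12-gon of circumradius 6.466 (√(r²−h²) with h=3.8 from center) (area = (12/2)·6.466²·sin(360°/12) = 125.43 mm²); Combining (union): the regions partially overlap — summed areas 755.91 mm² minus the doubly-counted overlap 216.76 mm² gives 539.15 mm² — area = 539.15 mm². Checking containment: at z = 11.7 the cross-section extends beyond the z = 7.65 cross-section by about 70.80 mm².

part overhangs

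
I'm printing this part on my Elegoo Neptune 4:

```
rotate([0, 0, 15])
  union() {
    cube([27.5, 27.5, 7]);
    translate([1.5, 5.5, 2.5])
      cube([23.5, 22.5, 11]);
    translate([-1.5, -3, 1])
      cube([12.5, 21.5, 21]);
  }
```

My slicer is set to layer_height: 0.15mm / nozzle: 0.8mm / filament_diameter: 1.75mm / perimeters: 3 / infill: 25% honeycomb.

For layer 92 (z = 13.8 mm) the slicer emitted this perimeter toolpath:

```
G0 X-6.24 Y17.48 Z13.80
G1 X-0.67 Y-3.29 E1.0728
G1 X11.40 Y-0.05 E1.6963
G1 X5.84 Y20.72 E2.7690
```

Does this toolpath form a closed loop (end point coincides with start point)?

Start point (G0): (-6.24, 17.48). End point (last G1): the path does not return to the start — open.

no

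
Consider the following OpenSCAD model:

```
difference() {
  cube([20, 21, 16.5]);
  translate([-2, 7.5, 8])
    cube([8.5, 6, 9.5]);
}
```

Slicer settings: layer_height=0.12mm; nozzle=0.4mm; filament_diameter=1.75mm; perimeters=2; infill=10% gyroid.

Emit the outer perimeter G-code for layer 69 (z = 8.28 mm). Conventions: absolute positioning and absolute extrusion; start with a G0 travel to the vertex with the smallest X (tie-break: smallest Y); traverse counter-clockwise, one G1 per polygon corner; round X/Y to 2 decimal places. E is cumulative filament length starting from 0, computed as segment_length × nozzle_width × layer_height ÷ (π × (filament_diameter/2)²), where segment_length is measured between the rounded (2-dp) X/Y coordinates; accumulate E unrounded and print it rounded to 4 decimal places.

G0 X0.00 Y0.00 Z8.28
G1 X20.00 Y0.00 E0.3991
G1 X20.00 Y21.00 E0.8182
G1 X0.00 Y21.00 E1.2173
G1 X0.00 Y13.50 E1.3670
G1 X6.50 Y13.50 E1.4967
G1 X6.50 Y7.50 E1.6164
G1 X0.00 Y7.50 E1.7462
G1 X0.00 Y0.00 E1.8958

At z = 8.28 mm: the cube (footprint 20×21) is included at this height; the cube at (-2, 7.5) is present — its section is the full 8.5×6 rectangle; Subtracting the remaining from the first: starting from the 20×21 cube, the 8.5×6 cube at (-2, 7.5) partially overlaps it — only the 39.00 mm² overlap (of its 51.00 mm²) is removed, clipping the outline — 1 connected region. The outline is a single polygon with 8 vertices. Extrusion per mm of travel: 0.4 × 0.12 / (π × 0.875²) = 0.019956. Accumulating E over each segment gives final E = 1.8958.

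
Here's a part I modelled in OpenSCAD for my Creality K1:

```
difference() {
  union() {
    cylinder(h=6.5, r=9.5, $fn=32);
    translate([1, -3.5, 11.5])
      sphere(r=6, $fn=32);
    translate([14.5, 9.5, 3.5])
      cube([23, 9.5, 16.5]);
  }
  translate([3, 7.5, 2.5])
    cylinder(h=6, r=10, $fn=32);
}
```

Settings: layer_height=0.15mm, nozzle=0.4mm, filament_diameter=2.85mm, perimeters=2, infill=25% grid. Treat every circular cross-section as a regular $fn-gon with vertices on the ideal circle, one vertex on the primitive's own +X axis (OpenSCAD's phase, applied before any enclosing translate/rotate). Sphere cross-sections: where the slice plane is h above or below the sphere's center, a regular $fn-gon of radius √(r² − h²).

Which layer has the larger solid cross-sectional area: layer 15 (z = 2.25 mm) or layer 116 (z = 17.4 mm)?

layer 15 (z = 2.25 mm)

Layer 15 (z = 2.25): the r=9.5 cylinder contributes a regular 32-gon of circumradius 9.5 (area = (32/2)·9.500²·sin(360°/32) = 281.71 mm²); the sphere at (1, -3.5) is absent (|z−center|=9.250 > r=6); the cube at (14.5, 9.5) is absent (z outside [3.5, 20]); Taking the union: only the r=9.5 cylinder is present, so the union is just that shape — area = 281.71 mm²; the cylinder at (3, 7.5) does not reach this height (z outside [2.5, 8.5]); Taking the first minus the rest: none of the subtracted shapes is present at this height, so that combined region is unchanged — area = 281.71 mm². So its area = 281.71 mm². Layer 116 (z = 17.4): the cylinder is not intersected at this z (z outside [0, 6.5]); the r=6 sphere at (1, -3.5) contributes a regular 32-gon of circumradius √(6²−5.9²) = 1.091 (area = (32/2)·1.091²·sin(360°/32) = 3.71 mm²); the 23×9.5 cube at (14.5, 9.5) contributes its full rectangle (area 218.50 mm²); Merging all regions: the 2 present regions are separate (no shared area or edge), so areas and boundary lengths simply add and each stays a separate island — area = 222.21 mm²; the cylinder at (3, 7.5) is not intersected at this z (z outside [2.5, 8.5]); Taking the first minus the rest: none of the subtracted shapes is present at this height, so that combined region is unchanged — area = 222.21 mm². So its area = 222.21 mm². Layer 15 is larger (281.71 vs 222.21 mm²).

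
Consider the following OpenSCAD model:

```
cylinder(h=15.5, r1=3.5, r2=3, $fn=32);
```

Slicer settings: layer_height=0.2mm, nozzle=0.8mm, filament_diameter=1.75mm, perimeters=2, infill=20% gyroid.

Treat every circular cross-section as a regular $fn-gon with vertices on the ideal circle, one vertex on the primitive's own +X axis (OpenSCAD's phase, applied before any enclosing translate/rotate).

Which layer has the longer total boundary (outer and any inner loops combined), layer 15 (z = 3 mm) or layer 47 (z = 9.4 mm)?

layer 15 (z = 3 mm)

Layer 15 (z = 3): the cone contributes a regular 32-gon of circumradius 3.403 (interpolated between r1=3.5 and r2=3 at t=0.194) (perimeter = 2·32·3.403·sin(180°/32) = 21.35 mm). So its perimeter = 21.35 mm. Layer 47 (z = 9.4): the cone contributes a regular 32-gon of circumradius 3.197 (interpolated between r1=3.5 and r2=3 at t=0.606) (perimeter = 2·32·3.197·sin(180°/32) = 20.05 mm). So its perimeter = 20.05 mm. Layer 15 is larger (21.35 vs 20.05 mm).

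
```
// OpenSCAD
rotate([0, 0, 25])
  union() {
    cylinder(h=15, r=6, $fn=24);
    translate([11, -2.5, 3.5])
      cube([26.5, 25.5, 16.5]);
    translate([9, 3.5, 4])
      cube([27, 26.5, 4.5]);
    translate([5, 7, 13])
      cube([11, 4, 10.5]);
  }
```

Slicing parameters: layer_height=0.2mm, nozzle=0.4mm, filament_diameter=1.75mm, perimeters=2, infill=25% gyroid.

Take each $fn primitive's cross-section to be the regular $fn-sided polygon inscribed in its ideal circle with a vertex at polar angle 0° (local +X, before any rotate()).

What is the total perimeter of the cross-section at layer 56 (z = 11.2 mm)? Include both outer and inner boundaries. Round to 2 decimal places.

At z = 11.2 mm: the cylinder: section is a regular 24-gon, circumradius r=6 (perimeter = 2·24·6.000·sin(180°/24) = 37.59 mm); the cube at (11, -2.5) is present — its section is the full 26.5×25.5 rectangle (perimeter 104.00 mm); the cube at (9, 3.5) is absent (z outside [4, 8.5]); the cube at (5, 7) does not reach this height (z outside [13, 23.5]); Taking the union: the 2 present regions are separate (no shared area or edge), so areas and boundary lengths simply add and each stays a separate island — boundary = 141.59 mm; (whole slice rotated 25° about Z — lengths, areas and connectivity unchanged). Overall, the cross-section has 2 separate islands. Total boundary length (outer) = 141.59 mm.

141.59 mm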